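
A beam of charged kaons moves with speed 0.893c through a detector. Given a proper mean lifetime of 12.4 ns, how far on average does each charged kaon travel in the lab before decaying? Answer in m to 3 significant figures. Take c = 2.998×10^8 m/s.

d ≈ 7.38 m

γ = 1/√(1 − 0.893²) = 2.2219
Dilated lifetime: Δt = γτ₀ = 2.2219 × 12.4 ns = 27.552 ns
d = vΔt = 0.893c × 27.552 ns = 2.6772×10^8 m/s × 2.7552×10^-8 s = 7.38 m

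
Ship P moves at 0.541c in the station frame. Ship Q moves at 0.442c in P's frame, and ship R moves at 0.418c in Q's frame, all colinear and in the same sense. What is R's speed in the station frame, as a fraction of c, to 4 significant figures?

u ≈ 0.9097c

Compose boost 2: (0.442 + 0.541)/(1 + 0.442×0.541) = 0.9830/1.23912 = 0.793304
Compose boost 3: (0.418 + 0.793304)/(1 + 0.418×0.793304) = 1.21130/1.33160 = 0.9097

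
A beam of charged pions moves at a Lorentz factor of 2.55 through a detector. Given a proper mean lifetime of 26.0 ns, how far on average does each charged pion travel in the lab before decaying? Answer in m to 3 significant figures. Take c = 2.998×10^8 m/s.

β = √(1 − 1/γ²) = √(1 − 1/2.55²) = 0.91990
Dilated lifetime: Δt = γτ₀ = 2.55 × 26.0 ns = 66.300 ns
d = vΔt = 0.91990c × 66.300 ns = 2.7579×10^8 m/s × 6.6300×10^-8 s = 18.3 m

d ≈ 18.3 m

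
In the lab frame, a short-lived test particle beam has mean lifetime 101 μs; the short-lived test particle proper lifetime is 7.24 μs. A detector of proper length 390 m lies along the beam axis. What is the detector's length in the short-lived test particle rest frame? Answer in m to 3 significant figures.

Time dilation ⇒ γ = Δt/τ₀ = 101/7.24 = 13.950
Length contraction: L = L₀/γ = 390/13.950 = 28.0 m

L ≈ 28.0 m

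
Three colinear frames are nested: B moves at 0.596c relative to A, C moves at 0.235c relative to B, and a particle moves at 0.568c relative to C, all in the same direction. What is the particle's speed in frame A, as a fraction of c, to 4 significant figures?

Compose boost 2: (0.235 + 0.596)/(1 + 0.235×0.596) = 0.8310/1.14006 = 0.728909
Compose boost 3: (0.568 + 0.728909)/(1 + 0.568×0.728909) = 1.29691/1.41402 = 0.9172

u ≈ 0.9172c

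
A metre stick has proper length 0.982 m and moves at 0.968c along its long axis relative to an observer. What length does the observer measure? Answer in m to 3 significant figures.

γ = 1/√(1 − 0.968²) = 3.9849
Length contraction: L = L₀/γ = 0.982/3.9849 = 0.246 m

L ≈ 0.246 m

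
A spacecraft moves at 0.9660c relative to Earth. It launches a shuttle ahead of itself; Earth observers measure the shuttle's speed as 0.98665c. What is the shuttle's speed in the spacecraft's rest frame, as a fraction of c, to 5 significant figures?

Inverse velocity addition: u' = (u − v)/(1 − uv/c²)
= (0.98665 − 0.9660)/(1 − 0.98665×0.9660) = 0.020650/0.04689610 = 0.44034

u' ≈ 0.44034c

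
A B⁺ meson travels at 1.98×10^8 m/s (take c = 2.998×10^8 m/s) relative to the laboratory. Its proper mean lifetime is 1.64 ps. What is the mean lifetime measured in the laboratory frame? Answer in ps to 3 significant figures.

Δt ≈ 2.18 ps

β = v/c = 1.98×10^8 / 2.998×10^8 = 0.66044
γ = 1/√(1 − 0.66044²) = 1.3318
Time dilation: Δt = γτ₀ = 1.3318 × 1.64 ps = 2.18 ps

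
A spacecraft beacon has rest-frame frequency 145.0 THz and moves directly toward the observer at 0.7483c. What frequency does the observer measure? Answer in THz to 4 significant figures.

f_obs ≈ 382.2 THz

Relativistic Doppler: f_obs = f_src √((1+β)/(1−β))
= 145.0 × √(1.74830/0.251700) = 145.0 × 2.63552 = 382.2 THz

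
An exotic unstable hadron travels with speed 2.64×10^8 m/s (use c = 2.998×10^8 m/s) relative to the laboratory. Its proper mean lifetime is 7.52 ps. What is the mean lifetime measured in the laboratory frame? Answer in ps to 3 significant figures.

Δt ≈ 15.9 ps

β = v/c = 2.64×10^8 / 2.998×10^8 = 0.88059
γ = 1/√(1 − 0.88059²) = 2.1102
Time dilation: Δt = γτ₀ = 2.1102 × 7.52 ps = 15.9 ps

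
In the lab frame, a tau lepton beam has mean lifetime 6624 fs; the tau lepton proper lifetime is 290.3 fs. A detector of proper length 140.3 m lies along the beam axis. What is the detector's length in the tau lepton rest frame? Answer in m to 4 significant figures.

L ≈ 6.149 m

Time dilation ⇒ γ = Δt/τ₀ = 6624/290.3 = 22.8178
Length contraction: L = L₀/γ = 140.3/22.8178 = 6.149 m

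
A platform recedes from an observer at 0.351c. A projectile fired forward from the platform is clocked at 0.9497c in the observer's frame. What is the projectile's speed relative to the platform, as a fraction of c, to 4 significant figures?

Inverse velocity addition: u' = (u − v)/(1 − uv/c²)
= (0.9497 − 0.351)/(1 − 0.9497×0.351) = 0.5987/0.666655 = 0.8981

u' ≈ 0.8981c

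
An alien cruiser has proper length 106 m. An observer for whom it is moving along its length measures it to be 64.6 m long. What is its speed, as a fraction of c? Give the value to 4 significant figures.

γ = L₀/L = 106/64.6 = 1.64087
β = √(1 − 1/γ²) = 0.7928

β ≈ 0.7928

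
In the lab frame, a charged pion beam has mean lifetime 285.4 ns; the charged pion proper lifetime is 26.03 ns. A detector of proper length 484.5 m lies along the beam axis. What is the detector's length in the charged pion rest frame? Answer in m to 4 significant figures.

Time dilation ⇒ γ = Δt/τ₀ = 285.4/26.03 = 10.9643
Length contraction: L = L₀/γ = 484.5/10.9643 = 44.19 m

L ≈ 44.19 m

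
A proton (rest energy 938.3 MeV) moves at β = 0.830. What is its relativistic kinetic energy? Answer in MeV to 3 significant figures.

γ = 1/√(1 − 0.830²) = 1.7929
K = (γ − 1)m₀c² = (1.7929 − 1) × 938.3 MeV = 0.79287 × 938.3 MeV = 744 MeV

K ≈ 744 MeV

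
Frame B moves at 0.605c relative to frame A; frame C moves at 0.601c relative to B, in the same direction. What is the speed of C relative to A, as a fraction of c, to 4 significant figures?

Compose boost 2: (0.601 + 0.605)/(1 + 0.601×0.605) = 1.206/1.36360 = 0.8844

u ≈ 0.8844c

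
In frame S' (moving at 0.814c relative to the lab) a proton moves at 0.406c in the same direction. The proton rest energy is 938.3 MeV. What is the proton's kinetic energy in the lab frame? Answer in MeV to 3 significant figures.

K ≈ 1410 MeV

u_lab = (0.406 + 0.814)/(1 + 0.406×0.814) = 0.916960
γ = 1/√(1 − 0.916960²) = 2.5064
K = (γ − 1)m₀c² = (2.5064 − 1) × 938.3 = 1.5064 × 938.3 = 1410 MeV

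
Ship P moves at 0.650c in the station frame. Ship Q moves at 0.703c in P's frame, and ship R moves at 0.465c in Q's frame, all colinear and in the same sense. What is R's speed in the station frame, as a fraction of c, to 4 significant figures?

u ≈ 0.9733c

Compose boost 2: (0.703 + 0.650)/(1 + 0.703×0.650) = 1.353/1.45695 = 0.928652
Compose boost 3: (0.465 + 0.928652)/(1 + 0.465×0.928652) = 1.39365/1.43182 = 0.9733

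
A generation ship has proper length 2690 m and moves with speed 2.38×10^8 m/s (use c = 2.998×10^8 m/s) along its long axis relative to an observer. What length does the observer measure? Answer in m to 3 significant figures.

β = v/c = 2.38×10^8 / 2.998×10^8 = 0.79386
γ = 1/√(1 − 0.79386²) = 1.6445
Length contraction: L = L₀/γ = 2690/1.6445 = 1640 m

L ≈ 1640 m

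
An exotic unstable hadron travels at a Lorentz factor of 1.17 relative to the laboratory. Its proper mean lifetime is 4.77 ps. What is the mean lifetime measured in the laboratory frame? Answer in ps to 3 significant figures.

γ = 1.17 (given)
Time dilation: Δt = γτ₀ = 1.17 × 4.77 ps = 5.58 ps

Δt ≈ 5.58 ps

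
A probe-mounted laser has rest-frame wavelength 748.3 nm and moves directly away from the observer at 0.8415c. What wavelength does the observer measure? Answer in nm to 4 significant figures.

Relativistic Doppler: λ_obs = λ_src √((1+β)/(1−β))
= 748.3 × √(1.84150/0.158500) = 748.3 × 3.40856 = 2551 nm

λ_obs ≈ 2551 nm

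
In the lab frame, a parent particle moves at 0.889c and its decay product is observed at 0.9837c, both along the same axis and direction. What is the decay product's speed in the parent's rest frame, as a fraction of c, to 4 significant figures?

Inverse velocity addition: u' = (u − v)/(1 − uv/c²)
= (0.9837 − 0.889)/(1 − 0.9837×0.889) = 0.09470/0.125491 = 0.7546

u' ≈ 0.7546c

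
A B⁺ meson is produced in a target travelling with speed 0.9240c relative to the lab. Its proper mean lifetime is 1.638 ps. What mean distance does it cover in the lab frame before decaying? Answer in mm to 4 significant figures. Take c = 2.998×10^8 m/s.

d ≈ 1.187 mm

γ = 1/√(1 − 0.9240²) = 2.61511
Dilated lifetime: Δt = γτ₀ = 2.61511 × 1.638 ps = 4.28356 ps
d = vΔt = 0.9240c × 4.28356 ps = 2.77015×10^8 m/s × 4.28356×10^-12 s = 1.187 mm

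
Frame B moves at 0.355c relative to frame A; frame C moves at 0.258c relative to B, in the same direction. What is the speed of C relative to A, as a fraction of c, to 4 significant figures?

u ≈ 0.5616c

Compose boost 2: (0.258 + 0.355)/(1 + 0.258×0.355) = 0.6130/1.09159 = 0.5616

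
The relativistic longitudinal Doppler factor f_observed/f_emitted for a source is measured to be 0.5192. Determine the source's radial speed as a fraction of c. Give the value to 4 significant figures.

β ≈ 0.5753

f_obs/f_src = √((1−β)/(1+β)) = 0.5192  ⇒  (1−β)/(1+β) = 0.269569
β = |1 − D²|/(1 + D²) = |1 − 0.269569|/(1 + 0.269569) = 0.5753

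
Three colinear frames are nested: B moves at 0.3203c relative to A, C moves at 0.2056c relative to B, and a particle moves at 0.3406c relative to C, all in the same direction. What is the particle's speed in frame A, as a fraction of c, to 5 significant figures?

Compose boost 2: (0.2056 + 0.3203)/(1 + 0.2056×0.3203) = 0.52590/1.065854 = 0.4934073
Compose boost 3: (0.3406 + 0.4934073)/(1 + 0.3406×0.4934073) = 0.8340073/1.168055 = 0.71401

u ≈ 0.71401c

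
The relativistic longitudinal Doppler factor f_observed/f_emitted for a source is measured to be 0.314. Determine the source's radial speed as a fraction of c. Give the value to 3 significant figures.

β ≈ 0.821

f_obs/f_src = √((1−β)/(1+β)) = 0.314  ⇒  (1−β)/(1+β) = 0.098596
β = |1 − D²|/(1 + D²) = |1 − 0.098596|/(1 + 0.098596) = 0.821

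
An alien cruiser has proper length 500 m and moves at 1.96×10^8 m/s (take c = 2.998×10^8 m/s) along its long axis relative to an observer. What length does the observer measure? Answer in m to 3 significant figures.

β = v/c = 1.96×10^8 / 2.998×10^8 = 0.65377
γ = 1/√(1 − 0.65377²) = 1.3215
Length contraction: L = L₀/γ = 500/1.3215 = 378 m

L ≈ 378 m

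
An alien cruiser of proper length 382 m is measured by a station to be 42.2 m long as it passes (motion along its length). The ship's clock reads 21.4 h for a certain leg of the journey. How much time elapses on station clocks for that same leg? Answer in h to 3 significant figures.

Δt ≈ 194 h

Length contraction ⇒ γ = L₀/L = 382/42.2 = 9.0521
Time dilation: Δt = γτ₀ = 9.0521 × 21.4 h = 194 h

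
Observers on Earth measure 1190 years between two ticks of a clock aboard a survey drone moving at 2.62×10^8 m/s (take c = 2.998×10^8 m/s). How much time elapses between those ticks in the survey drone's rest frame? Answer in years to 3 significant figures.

τ₀ ≈ 578 years

β = v/c = 2.62×10^8 / 2.998×10^8 = 0.87392
γ = 1/√(1 − 0.87392²) = 2.0573
Proper time: τ₀ = Δt/γ = 1190/2.0573 = 578 years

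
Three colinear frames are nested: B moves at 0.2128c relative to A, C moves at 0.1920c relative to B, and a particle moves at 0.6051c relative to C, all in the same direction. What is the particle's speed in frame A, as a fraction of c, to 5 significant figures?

Compose boost 2: (0.1920 + 0.2128)/(1 + 0.1920×0.2128) = 0.40480/1.040858 = 0.3889101
Compose boost 3: (0.6051 + 0.3889101)/(1 + 0.6051×0.3889101) = 0.9940101/1.235329 = 0.80465

u ≈ 0.80465c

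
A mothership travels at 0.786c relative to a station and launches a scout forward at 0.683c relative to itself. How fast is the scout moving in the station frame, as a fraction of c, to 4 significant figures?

u ≈ 0.9559c

Compose boost 2: (0.683 + 0.786)/(1 + 0.683×0.786) = 1.469/1.53684 = 0.9559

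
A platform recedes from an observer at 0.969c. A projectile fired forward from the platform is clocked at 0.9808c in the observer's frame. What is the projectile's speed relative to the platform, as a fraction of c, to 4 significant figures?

Inverse velocity addition: u' = (u − v)/(1 − uv/c²)
= (0.9808 − 0.969)/(1 − 0.9808×0.969) = 0.01180/0.0496048 = 0.2379

u' ≈ 0.2379c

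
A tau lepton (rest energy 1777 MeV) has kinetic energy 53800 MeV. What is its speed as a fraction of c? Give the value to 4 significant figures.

γ = 1 + K/(m₀c²) = 1 + 53800/1777 = 31.2757
β = √(1 − 1/γ²) = 0.9995

β ≈ 0.9995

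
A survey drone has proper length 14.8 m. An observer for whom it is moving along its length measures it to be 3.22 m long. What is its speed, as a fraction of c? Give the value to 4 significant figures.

γ = L₀/L = 14.8/3.22 = 4.59627
β = √(1 − 1/γ²) = 0.9760

β ≈ 0.9760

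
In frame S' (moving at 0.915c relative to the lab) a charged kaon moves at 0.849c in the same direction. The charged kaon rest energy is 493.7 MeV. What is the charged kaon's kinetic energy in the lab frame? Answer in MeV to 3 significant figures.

u_lab = (0.849 + 0.915)/(1 + 0.849×0.915) = 0.992776
γ = 1/√(1 − 0.992776²) = 8.3348
K = (γ − 1)m₀c² = (8.3348 − 1) × 493.7 = 7.3348 × 493.7 = 3620 MeV

K ≈ 3620 MeV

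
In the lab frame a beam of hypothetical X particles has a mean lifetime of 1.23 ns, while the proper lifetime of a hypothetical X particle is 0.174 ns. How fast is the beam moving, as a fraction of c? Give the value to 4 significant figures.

γ = Δt/τ₀ = 1.23/0.174 = 7.06897
β = √(1 − 1/γ²) = √(1 − 1/7.06897²) = 0.9899

β ≈ 0.9899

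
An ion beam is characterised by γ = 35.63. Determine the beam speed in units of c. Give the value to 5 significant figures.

β ≈ 0.99961

β = √(1 − 1/γ²) = √(1 − 1/35.63²) = √(0.9992123) = 0.99961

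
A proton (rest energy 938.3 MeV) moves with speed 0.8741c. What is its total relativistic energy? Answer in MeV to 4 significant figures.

E ≈ 1932 MeV

γ = 1/√(1 − 0.8741²) = 2.05869
E = γm₀c² = 2.05869 × 938.3 MeV = 1932 MeV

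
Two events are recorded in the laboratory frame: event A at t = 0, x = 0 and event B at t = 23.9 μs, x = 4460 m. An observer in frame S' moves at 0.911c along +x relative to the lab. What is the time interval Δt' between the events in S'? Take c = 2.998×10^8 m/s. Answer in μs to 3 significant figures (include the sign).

Δt' ≈ 25.1 μs

γ = 1/√(1 − 0.911²) = 2.4248
Δt' = γ(Δt − vΔx/c²) = 2.4248 × (23.9 μs − 0.911×4460 m / (2.998×10^8 m/s))
= 2.4248 × (10.347 μs) = 25.1 μs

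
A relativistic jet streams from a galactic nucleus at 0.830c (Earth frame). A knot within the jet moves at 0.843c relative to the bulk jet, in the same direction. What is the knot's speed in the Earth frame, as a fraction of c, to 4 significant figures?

u ≈ 0.9843c

Relativistic velocity addition: u = (u' + v)/(1 + u'v/c²)
= (0.843 + 0.830)/(1 + 0.843×0.830) = 1.673/1.69969 = 0.9843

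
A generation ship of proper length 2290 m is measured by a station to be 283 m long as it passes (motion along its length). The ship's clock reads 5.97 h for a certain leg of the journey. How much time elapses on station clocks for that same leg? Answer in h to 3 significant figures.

Δt ≈ 48.3 h

Length contraction ⇒ γ = L₀/L = 2290/283 = 8.0919
Time dilation: Δt = γτ₀ = 8.0919 × 5.97 h = 48.3 h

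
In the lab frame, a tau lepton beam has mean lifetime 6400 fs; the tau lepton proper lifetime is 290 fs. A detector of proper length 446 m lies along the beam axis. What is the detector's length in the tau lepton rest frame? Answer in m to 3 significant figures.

L ≈ 20.2 m

Time dilation ⇒ γ = Δt/τ₀ = 6400/290 = 22.069
Length contraction: L = L₀/γ = 446/22.069 = 20.2 m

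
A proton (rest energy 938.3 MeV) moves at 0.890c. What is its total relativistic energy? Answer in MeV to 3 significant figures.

E ≈ 2060 MeV

γ = 1/√(1 − 0.890²) = 2.1932
E = γm₀c² = 2.1932 × 938.3 MeV = 2060 MeV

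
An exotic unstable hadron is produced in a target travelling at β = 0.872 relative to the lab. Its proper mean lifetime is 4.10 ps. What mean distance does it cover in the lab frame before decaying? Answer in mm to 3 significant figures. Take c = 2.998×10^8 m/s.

γ = 1/√(1 − 0.872²) = 2.0429
Dilated lifetime: Δt = γτ₀ = 2.0429 × 4.10 ps = 8.3758 ps
d = vΔt = 0.872c × 8.3758 ps = 2.6143×10^8 m/s × 8.3758×10^-12 s = 2.19 mm

d ≈ 2.19 mm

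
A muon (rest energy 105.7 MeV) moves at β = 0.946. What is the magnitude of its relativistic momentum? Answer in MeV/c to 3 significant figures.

γ = 1/√(1 − 0.946²) = 3.0848
p = γβm₀c = 3.0848 × 0.946 × 105.7 MeV/c = 308 MeV/c

p ≈ 308 MeV/c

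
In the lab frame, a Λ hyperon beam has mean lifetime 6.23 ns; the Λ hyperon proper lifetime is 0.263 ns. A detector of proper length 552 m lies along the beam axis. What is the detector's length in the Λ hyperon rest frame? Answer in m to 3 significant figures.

Time dilation ⇒ γ = Δt/τ₀ = 6.23/0.263 = 23.688
Length contraction: L = L₀/γ = 552/23.688 = 23.3 m

L ≈ 23.3 m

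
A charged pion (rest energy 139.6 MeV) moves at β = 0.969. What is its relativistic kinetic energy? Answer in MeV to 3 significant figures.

γ = 1/√(1 − 0.969²) = 4.0476
K = (γ − 1)m₀c² = (4.0476 − 1) × 139.6 MeV = 3.0476 × 139.6 MeV = 425 MeV

K ≈ 425 MeV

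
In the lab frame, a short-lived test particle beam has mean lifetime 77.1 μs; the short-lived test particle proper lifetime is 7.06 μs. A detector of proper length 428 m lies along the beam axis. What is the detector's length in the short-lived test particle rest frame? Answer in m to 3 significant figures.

Time dilation ⇒ γ = Δt/τ₀ = 77.1/7.06 = 10.921
Length contraction: L = L₀/γ = 428/10.921 = 39.2 m

L ≈ 39.2 m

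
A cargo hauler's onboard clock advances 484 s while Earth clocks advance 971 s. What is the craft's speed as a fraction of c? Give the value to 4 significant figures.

γ = Δt/τ₀ = 971/484 = 2.00620
β = √(1 − 1/γ²) = √(1 − 1/2.00620²) = 0.8669

β ≈ 0.8669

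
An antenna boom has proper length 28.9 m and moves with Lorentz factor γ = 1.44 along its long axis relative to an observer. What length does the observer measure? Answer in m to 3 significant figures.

L ≈ 20.1 m

γ = 1.44 (given)
Length contraction: L = L₀/γ = 28.9/1.44 = 20.1 m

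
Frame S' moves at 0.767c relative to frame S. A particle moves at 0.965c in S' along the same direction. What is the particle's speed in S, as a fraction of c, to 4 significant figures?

Relativistic velocity addition: u = (u' + v)/(1 + u'v/c²)
= (0.965 + 0.767)/(1 + 0.965×0.767) = 1.732/1.74016 = 0.9953

u ≈ 0.9953c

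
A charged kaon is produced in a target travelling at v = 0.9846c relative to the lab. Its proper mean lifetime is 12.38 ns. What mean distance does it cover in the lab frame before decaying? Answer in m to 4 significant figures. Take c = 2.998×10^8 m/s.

d ≈ 20.90 m

γ = 1/√(1 − 0.9846²) = 5.72009
Dilated lifetime: Δt = γτ₀ = 5.72009 × 12.38 ns = 70.8148 ns
d = vΔt = 0.9846c × 70.8148 ns = 2.95183×10^8 m/s × 7.08148×10^-8 s = 20.90 m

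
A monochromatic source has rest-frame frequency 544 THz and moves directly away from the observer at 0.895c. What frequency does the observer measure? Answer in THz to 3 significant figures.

f_obs ≈ 128 THz

Relativistic Doppler: f_obs = f_src √((1−β)/(1+β))
= 544 × √(0.10500/1.8950) = 544 × 0.23539 = 128 THz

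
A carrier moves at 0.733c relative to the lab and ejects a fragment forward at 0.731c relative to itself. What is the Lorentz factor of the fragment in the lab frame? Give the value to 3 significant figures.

u_lab = (0.731 + 0.733)/(1 + 0.731×0.733) = 1.464/1.53582 = 0.953235
γ = 1/√(1 − 0.953235²) = 3.31

γ ≈ 3.31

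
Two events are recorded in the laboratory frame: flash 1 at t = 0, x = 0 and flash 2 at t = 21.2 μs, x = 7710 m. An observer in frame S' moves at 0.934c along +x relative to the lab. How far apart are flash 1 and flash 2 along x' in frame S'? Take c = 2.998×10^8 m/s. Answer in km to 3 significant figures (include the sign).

γ = 1/√(1 − 0.934²) = 2.7990
Δx' = γ(Δx − vΔt) = 2.7990 × (7710 m − 0.934×(2.998×10^8 m/s)×21.2×10^-6 s)
= 2.7990 × (1773.7 m) = 4.96 km

Δx' ≈ 4.96 km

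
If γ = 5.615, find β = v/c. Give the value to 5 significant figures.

β ≈ 0.98401

β = √(1 − 1/γ²) = √(1 − 1/5.615²) = √(0.9682824) = 0.98401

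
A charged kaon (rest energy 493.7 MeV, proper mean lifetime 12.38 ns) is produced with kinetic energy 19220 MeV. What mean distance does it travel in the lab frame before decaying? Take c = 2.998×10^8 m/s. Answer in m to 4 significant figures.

d ≈ 148.2 m

γ = 1 + K/(m₀c²) = 1 + 19220/493.7 = 39.9305
β = √(1 − 1/γ²) = 0.999686
Dilated lifetime: γτ₀ = 39.9305 × 12.38 ns = 494.340 ns
d = βc·γτ₀ = 0.999686 × (2.998×10^8 m/s) × 4.94340×10^-7 s = 148.2 m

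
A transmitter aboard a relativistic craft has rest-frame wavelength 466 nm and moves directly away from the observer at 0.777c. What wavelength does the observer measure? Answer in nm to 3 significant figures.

Relativistic Doppler: λ_obs = λ_src √((1+β)/(1−β))
= 466 × √(1.7770/0.22300) = 466 × 2.8229 = 1320 nm

λ_obs ≈ 1320 nm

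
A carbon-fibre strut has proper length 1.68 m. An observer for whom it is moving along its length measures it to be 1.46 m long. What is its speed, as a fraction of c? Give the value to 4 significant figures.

β ≈ 0.4947

γ = L₀/L = 1.68/1.46 = 1.15068
β = √(1 − 1/γ²) = 0.4947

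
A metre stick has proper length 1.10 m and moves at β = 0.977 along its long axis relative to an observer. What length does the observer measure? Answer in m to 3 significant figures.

γ = 1/√(1 − 0.977²) = 4.6896
Length contraction: L = L₀/γ = 1.10/4.6896 = 0.235 m

L ≈ 0.235 m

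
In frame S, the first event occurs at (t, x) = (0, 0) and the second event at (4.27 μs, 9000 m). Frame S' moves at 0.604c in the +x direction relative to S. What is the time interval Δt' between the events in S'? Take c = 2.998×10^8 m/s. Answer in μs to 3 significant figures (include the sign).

γ = 1/√(1 − 0.604²) = 1.2547
Δt' = γ(Δt − vΔx/c²) = 1.2547 × (4.27 μs − 0.604×9000 m / (2.998×10^8 m/s))
= 1.2547 × (-13.862 μs) = -17.4 μs

Δt' ≈ -17.4 μs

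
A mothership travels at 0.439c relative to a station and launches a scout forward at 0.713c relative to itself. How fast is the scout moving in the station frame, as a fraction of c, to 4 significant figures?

u ≈ 0.8774c

Compose boost 2: (0.713 + 0.439)/(1 + 0.713×0.439) = 1.152/1.31301 = 0.8774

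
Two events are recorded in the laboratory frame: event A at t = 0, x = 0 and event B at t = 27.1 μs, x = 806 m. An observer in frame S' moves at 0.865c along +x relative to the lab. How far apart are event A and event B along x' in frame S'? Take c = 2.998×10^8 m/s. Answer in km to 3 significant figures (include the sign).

γ = 1/√(1 − 0.865²) = 1.9929
Δx' = γ(Δx − vΔt) = 1.9929 × (806 m − 0.865×(2.998×10^8 m/s)×27.1×10^-6 s)
= 1.9929 × (-6221.8 m) = -12.4 km

Δx' ≈ -12.4 km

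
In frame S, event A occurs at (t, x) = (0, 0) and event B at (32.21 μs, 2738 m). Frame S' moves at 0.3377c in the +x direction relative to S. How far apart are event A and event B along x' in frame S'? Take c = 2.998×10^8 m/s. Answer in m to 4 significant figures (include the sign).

γ = 1/√(1 − 0.3377²) = 1.06241
Δx' = γ(Δx − vΔt) = 1.06241 × (2738 m − 0.3377×(2.998×10^8 m/s)×32.21×10^-6 s)
= 1.06241 × (-523.020 m) = -555.7 m

Δx' ≈ -555.7 m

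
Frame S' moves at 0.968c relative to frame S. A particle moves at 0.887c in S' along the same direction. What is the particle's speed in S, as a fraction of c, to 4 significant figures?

u ≈ 0.9981c

Relativistic velocity addition: u = (u' + v)/(1 + u'v/c²)
= (0.887 + 0.968)/(1 + 0.887×0.968) = 1.855/1.85862 = 0.9981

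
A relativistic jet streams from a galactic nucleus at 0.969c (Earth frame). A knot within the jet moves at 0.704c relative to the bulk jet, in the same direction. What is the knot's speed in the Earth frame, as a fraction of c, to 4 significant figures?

Relativistic velocity addition: u = (u' + v)/(1 + u'v/c²)
= (0.704 + 0.969)/(1 + 0.704×0.969) = 1.673/1.68218 = 0.9945

u ≈ 0.9945c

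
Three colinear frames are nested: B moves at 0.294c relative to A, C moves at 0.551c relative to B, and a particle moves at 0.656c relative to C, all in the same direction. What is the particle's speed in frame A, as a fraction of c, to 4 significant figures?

Compose boost 2: (0.551 + 0.294)/(1 + 0.551×0.294) = 0.8450/1.16199 = 0.727198
Compose boost 3: (0.656 + 0.727198)/(1 + 0.656×0.727198) = 1.38320/1.47704 = 0.9365

u ≈ 0.9365c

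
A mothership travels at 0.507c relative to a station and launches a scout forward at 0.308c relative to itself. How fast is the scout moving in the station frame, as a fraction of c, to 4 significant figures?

u ≈ 0.7049c

Compose boost 2: (0.308 + 0.507)/(1 + 0.308×0.507) = 0.8150/1.15616 = 0.7049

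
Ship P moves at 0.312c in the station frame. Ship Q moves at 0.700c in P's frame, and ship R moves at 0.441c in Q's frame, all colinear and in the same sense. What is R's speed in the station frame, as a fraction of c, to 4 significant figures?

u ≈ 0.9307c

Compose boost 2: (0.700 + 0.312)/(1 + 0.700×0.312) = 1.012/1.21840 = 0.830598
Compose boost 3: (0.441 + 0.830598)/(1 + 0.441×0.830598) = 1.27160/1.36629 = 0.9307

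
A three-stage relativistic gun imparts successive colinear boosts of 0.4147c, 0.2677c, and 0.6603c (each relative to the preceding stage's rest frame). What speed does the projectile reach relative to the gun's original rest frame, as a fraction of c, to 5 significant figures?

u ≈ 0.90676c

Compose boost 2: (0.2677 + 0.4147)/(1 + 0.2677×0.4147) = 0.68240/1.111015 = 0.6142130
Compose boost 3: (0.6603 + 0.6142130)/(1 + 0.6603×0.6142130) = 1.274513/1.405565 = 0.90676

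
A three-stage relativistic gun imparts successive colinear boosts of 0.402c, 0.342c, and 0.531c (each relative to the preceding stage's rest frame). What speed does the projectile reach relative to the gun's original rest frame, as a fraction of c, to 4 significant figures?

Compose boost 2: (0.342 + 0.402)/(1 + 0.342×0.402) = 0.7440/1.13748 = 0.654075
Compose boost 3: (0.531 + 0.654075)/(1 + 0.531×0.654075) = 1.18508/1.34731 = 0.8796

u ≈ 0.8796c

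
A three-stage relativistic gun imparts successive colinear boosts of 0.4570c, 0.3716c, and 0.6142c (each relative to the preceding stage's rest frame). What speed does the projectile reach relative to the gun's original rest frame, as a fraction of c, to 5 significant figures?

u ≈ 0.92158c

Compose boost 2: (0.3716 + 0.4570)/(1 + 0.3716×0.4570) = 0.82860/1.169821 = 0.7083134
Compose boost 3: (0.6142 + 0.7083134)/(1 + 0.6142×0.7083134) = 1.322513/1.435046 = 0.92158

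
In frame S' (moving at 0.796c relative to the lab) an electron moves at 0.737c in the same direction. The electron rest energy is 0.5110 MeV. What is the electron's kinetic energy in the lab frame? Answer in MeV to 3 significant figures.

K ≈ 1.47 MeV

u_lab = (0.737 + 0.796)/(1 + 0.737×0.796) = 0.966185
γ = 1/√(1 − 0.966185²) = 3.8782
K = (γ − 1)m₀c² = (3.8782 − 1) × 0.5110 = 2.8782 × 0.5110 = 1.47 MeV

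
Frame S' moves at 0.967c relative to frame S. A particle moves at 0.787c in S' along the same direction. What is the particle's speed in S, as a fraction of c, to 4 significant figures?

Relativistic velocity addition: u = (u' + v)/(1 + u'v/c²)
= (0.787 + 0.967)/(1 + 0.787×0.967) = 1.754/1.76103 = 0.9960

u ≈ 0.9960c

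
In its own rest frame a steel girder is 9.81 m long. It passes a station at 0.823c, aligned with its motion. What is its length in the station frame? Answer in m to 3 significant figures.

γ = 1/√(1 − 0.823²) = 1.7604
Length contraction: L = L₀/γ = 9.81/1.7604 = 5.57 m

L ≈ 5.57 m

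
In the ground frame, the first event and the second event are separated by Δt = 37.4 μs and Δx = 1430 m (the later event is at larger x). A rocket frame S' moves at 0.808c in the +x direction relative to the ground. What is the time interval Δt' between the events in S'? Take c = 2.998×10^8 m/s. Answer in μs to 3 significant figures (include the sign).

Δt' ≈ 56.9 μs

γ = 1/√(1 − 0.808²) = 1.6973
Δt' = γ(Δt − vΔx/c²) = 1.6973 × (37.4 μs − 0.808×1430 m / (2.998×10^8 m/s))
= 1.6973 × (33.546 μs) = 56.9 μs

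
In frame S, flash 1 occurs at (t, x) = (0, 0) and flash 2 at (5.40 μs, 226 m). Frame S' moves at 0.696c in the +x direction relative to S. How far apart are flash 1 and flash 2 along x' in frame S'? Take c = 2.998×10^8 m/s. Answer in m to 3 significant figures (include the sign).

Δx' ≈ -1250 m

γ = 1/√(1 − 0.696²) = 1.3927
Δx' = γ(Δx − vΔt) = 1.3927 × (226 m − 0.696×(2.998×10^8 m/s)×5.40×10^-6 s)
= 1.3927 × (-900.77 m) = -1250 m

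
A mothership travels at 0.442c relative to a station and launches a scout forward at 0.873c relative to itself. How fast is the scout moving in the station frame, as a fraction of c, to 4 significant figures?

u ≈ 0.9489c

Compose boost 2: (0.873 + 0.442)/(1 + 0.873×0.442) = 1.315/1.38587 = 0.9489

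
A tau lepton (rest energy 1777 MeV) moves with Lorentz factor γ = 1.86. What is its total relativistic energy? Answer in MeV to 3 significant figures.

E ≈ 3310 MeV

γ = 1.86 (given)
E = γm₀c² = 1.86 × 1777 MeV = 3310 MeV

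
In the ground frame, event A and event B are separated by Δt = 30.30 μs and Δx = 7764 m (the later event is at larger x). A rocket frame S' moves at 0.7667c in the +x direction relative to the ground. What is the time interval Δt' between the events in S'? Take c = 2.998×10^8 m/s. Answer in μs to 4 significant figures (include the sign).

γ = 1/√(1 − 0.7667²) = 1.55762
Δt' = γ(Δt − vΔx/c²) = 1.55762 × (30.30 μs − 0.7667×7764 m / (2.998×10^8 m/s))
= 1.55762 × (10.4446 μs) = 16.27 μs

Δt' ≈ 16.27 μs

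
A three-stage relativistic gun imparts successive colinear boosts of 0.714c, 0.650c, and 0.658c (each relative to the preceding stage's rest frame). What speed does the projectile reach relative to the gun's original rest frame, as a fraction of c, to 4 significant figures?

Compose boost 2: (0.650 + 0.714)/(1 + 0.650×0.714) = 1.364/1.46410 = 0.931630
Compose boost 3: (0.658 + 0.931630)/(1 + 0.658×0.931630) = 1.58963/1.61301 = 0.9855

u ≈ 0.9855c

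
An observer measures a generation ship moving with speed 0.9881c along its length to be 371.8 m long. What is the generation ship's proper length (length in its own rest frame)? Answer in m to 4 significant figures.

L₀ ≈ 2417 m

γ = 1/√(1 − 0.9881²) = 6.50141
L₀ = γL = 6.50141 × 371.8 = 2417 m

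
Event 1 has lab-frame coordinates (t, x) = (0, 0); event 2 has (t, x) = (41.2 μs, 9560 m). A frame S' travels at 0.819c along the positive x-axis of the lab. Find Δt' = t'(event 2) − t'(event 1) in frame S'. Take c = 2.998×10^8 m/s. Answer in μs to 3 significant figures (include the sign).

Δt' ≈ 26.3 μs

γ = 1/√(1 − 0.819²) = 1.7428
Δt' = γ(Δt − vΔx/c²) = 1.7428 × (41.2 μs − 0.819×9560 m / (2.998×10^8 m/s))
= 1.7428 × (15.084 μs) = 26.3 μs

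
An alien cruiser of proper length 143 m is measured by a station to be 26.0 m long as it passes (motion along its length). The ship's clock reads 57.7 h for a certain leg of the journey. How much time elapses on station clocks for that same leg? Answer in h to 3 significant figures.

Length contraction ⇒ γ = L₀/L = 143/26.0 = 5.5000
Time dilation: Δt = γτ₀ = 5.5000 × 57.7 h = 317 h

Δt ≈ 317 h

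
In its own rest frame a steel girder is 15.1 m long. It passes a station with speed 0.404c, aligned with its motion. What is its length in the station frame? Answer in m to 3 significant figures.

γ = 1/√(1 − 0.404²) = 1.0932
Length contraction: L = L₀/γ = 15.1/1.0932 = 13.8 m

L ≈ 13.8 m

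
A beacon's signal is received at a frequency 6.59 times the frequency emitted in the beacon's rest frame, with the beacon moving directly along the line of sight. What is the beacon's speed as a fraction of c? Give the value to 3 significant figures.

f_obs/f_src = √((1+β)/(1−β)) = 6.59  ⇒  (1+β)/(1−β) = 43.428
β = |1 − D²|/(1 + D²) = |1 − 43.428|/(1 + 43.428) = 0.955

β ≈ 0.955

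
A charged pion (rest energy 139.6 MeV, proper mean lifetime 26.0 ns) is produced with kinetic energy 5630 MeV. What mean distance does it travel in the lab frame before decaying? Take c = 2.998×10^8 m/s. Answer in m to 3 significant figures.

d ≈ 322 m

γ = 1 + K/(m₀c²) = 1 + 5630/139.6 = 41.330
β = √(1 − 1/γ²) = 0.99971
Dilated lifetime: γτ₀ = 41.330 × 26.0 ns = 1074.6 ns
d = βc·γτ₀ = 0.99971 × (2.998×10^8 m/s) × 1.0746×10^-6 s = 322 m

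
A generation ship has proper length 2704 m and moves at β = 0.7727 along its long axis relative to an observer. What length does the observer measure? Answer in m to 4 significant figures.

γ = 1/√(1 − 0.7727²) = 1.57537
Length contraction: L = L₀/γ = 2704/1.57537 = 1716 m

L ≈ 1716 m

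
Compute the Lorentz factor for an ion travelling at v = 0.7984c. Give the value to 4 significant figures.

γ = 1/√(1 − β²) = 1/√(1 − 0.7984²) = 1/√(0.362557) = 1.661

γ ≈ 1.661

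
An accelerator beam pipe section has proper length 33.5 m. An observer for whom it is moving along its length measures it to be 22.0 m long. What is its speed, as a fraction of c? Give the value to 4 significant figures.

β ≈ 0.7541

γ = L₀/L = 33.5/22.0 = 1.52273
β = √(1 − 1/γ²) = 0.7541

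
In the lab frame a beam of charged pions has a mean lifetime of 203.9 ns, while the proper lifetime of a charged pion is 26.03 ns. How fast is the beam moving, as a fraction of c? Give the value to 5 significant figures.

γ = Δt/τ₀ = 203.9/26.03 = 7.833269
β = √(1 − 1/γ²) = √(1 − 1/7.833269²) = 0.99182

β ≈ 0.99182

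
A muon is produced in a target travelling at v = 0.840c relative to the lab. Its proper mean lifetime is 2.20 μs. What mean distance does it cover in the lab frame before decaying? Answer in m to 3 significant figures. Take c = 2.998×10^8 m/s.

d ≈ 1020 m

γ = 1/√(1 − 0.840²) = 1.8430
Dilated lifetime: Δt = γτ₀ = 1.8430 × 2.20 μs = 4.0547 μs
d = vΔt = 0.840c × 4.0547 μs = 2.5183×10^8 m/s × 4.0547×10^-6 s = 1020 m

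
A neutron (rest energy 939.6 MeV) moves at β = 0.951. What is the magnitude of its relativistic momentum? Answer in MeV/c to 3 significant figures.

γ = 1/√(1 − 0.951²) = 3.2342
p = γβm₀c = 3.2342 × 0.951 × 939.6 MeV/c = 2890 MeV/c

p ≈ 2890 MeV/c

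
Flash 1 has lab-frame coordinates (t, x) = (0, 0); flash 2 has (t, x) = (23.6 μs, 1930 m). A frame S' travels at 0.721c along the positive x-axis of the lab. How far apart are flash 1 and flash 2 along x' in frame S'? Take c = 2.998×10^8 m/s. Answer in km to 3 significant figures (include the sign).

γ = 1/√(1 − 0.721²) = 1.4431
Δx' = γ(Δx − vΔt) = 1.4431 × (1930 m − 0.721×(2.998×10^8 m/s)×23.6×10^-6 s)
= 1.4431 × (-3171.3 m) = -4.58 km

Δx' ≈ -4.58 km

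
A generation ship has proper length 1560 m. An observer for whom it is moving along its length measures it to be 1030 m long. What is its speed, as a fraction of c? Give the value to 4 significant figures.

β ≈ 0.7510

γ = L₀/L = 1560/1030 = 1.51456
β = √(1 − 1/γ²) = 0.7510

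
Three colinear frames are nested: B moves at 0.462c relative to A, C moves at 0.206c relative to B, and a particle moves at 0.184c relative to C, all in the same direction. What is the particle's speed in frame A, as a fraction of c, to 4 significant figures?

u ≈ 0.7138c

Compose boost 2: (0.206 + 0.462)/(1 + 0.206×0.462) = 0.6680/1.09517 = 0.609950
Compose boost 3: (0.184 + 0.609950)/(1 + 0.184×0.609950) = 0.793950/1.11223 = 0.7138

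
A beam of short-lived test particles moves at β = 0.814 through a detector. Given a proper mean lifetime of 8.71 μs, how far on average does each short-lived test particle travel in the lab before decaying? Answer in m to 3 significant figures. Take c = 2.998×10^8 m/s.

d ≈ 3660 m

γ = 1/√(1 − 0.814²) = 1.7216
Dilated lifetime: Δt = γτ₀ = 1.7216 × 8.71 μs = 14.995 μs
d = vΔt = 0.814c × 14.995 μs = 2.4404×10^8 m/s × 1.4995×10^-5 s = 3660 m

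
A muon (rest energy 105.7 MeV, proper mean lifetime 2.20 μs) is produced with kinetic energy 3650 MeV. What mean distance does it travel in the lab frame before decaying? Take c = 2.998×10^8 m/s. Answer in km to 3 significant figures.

d ≈ 23.4 km

γ = 1 + K/(m₀c²) = 1 + 3650/105.7 = 35.532
β = √(1 − 1/γ²) = 0.99960
Dilated lifetime: γτ₀ = 35.532 × 2.20 μs = 78.170 μs
d = βc·γτ₀ = 0.99960 × (2.998×10^8 m/s) × 7.8170×10^-5 s = 23.4 km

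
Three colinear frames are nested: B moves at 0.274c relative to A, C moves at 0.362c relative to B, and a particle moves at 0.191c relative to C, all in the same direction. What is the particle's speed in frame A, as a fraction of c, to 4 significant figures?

u ≈ 0.6930c

Compose boost 2: (0.362 + 0.274)/(1 + 0.362×0.274) = 0.6360/1.09919 = 0.578609
Compose boost 3: (0.191 + 0.578609)/(1 + 0.191×0.578609) = 0.769609/1.11051 = 0.6930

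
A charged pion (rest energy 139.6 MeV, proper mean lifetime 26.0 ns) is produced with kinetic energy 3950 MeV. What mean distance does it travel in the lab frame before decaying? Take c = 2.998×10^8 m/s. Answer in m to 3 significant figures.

γ = 1 + K/(m₀c²) = 1 + 3950/139.6 = 29.295
β = √(1 − 1/γ²) = 0.99942
Dilated lifetime: γτ₀ = 29.295 × 26.0 ns = 761.67 ns
d = βc·γτ₀ = 0.99942 × (2.998×10^8 m/s) × 7.6167×10^-7 s = 228 m

d ≈ 228 m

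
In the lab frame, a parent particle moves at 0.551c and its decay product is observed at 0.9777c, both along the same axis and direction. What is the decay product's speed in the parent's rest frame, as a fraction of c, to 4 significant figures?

Inverse velocity addition: u' = (u − v)/(1 − uv/c²)
= (0.9777 − 0.551)/(1 − 0.9777×0.551) = 0.4267/0.461287 = 0.9250

u' ≈ 0.9250c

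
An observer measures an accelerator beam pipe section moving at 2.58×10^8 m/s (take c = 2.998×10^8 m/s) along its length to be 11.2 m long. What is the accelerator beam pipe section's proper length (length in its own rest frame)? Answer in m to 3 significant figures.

L₀ ≈ 22.0 m

β = v/c = 2.58×10^8 / 2.998×10^8 = 0.86057
γ = 1/√(1 − 0.86057²) = 1.9634
L₀ = γL = 1.9634 × 11.2 = 22.0 m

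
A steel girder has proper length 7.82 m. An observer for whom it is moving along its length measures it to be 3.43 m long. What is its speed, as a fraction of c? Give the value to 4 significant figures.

β ≈ 0.8987

γ = L₀/L = 7.82/3.43 = 2.27988
β = √(1 − 1/γ²) = 0.8987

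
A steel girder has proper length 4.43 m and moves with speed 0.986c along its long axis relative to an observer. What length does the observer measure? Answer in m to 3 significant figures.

γ = 1/√(1 − 0.986²) = 5.9972
Length contraction: L = L₀/γ = 4.43/5.9972 = 0.739 m

L ≈ 0.739 m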